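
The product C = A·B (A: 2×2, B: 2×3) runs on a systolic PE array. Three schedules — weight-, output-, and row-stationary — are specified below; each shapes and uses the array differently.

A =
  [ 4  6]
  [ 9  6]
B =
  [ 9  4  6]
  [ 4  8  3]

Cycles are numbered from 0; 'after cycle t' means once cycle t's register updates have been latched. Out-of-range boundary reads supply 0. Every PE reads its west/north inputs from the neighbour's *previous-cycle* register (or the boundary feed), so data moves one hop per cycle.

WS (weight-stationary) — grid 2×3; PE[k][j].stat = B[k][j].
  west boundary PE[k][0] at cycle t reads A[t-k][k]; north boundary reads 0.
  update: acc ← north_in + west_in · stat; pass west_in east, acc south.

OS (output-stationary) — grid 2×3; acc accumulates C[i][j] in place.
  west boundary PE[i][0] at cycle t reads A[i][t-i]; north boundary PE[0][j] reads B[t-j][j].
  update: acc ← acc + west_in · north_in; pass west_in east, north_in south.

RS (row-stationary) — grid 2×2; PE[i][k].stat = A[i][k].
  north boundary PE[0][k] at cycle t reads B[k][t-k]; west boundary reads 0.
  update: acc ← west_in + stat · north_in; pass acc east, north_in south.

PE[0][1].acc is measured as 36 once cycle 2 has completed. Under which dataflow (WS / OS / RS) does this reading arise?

dataflow = WS

WS [2×3] PE[0][1] across cycles:
  step 0 · PE0,1: acc=0; fwd→0 fwd↓0
  step 1 · PE0,1: acc=16; fwd→4 fwd↓16
  step 2 · PE0,1: acc=36; fwd→9 fwd↓36
OS [2×3] PE[0][1] across cycles:
  step 0 · PE0,1: acc=0; fwd→0 fwd↓0
  step 1 · PE0,1: acc=16; fwd→4 fwd↓4
  step 2 · PE0,1: acc=64; fwd→6 fwd↓8
RS [2×2] PE[0][1] across cycles:
  step 0 · PE0,1: acc=0; fwd→0 fwd↓0
  step 1 · PE0,1: acc=60; fwd→60 fwd↓4
  step 2 · PE0,1: acc=64; fwd→64 fwd↓8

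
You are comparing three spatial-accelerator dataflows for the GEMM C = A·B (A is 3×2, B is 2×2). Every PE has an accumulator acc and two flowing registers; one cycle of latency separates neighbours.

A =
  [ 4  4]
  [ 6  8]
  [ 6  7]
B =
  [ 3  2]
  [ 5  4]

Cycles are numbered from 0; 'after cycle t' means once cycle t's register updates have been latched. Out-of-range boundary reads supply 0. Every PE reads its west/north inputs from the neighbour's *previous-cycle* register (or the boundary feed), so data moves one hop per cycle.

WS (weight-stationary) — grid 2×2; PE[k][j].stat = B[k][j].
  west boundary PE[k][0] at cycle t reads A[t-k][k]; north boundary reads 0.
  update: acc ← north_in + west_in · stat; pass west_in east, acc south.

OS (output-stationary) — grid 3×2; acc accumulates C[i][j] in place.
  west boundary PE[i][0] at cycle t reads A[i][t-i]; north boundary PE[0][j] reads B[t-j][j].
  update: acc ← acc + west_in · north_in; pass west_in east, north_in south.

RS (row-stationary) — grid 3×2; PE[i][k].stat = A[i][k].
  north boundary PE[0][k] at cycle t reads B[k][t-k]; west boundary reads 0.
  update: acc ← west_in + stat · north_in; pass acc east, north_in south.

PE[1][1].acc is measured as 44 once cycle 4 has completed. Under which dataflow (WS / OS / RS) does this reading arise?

— WS: 2×2; PE[1][1] trace:
  [0] (1,1) acc=0 (h:0 v:0)
  [1] (1,1) acc=0 (h:0 v:0)
  [2] (1,1) acc=24 (h:4 v:24)
  [3] (1,1) acc=44 (h:8 v:44)
  [4] (1,1) acc=40 (h:7 v:40)
— OS: 3×2; PE[1][1] trace:
  [0] (1,1) acc=0 (h:0 v:0)
  [1] (1,1) acc=0 (h:0 v:0)
  [2] (1,1) acc=12 (h:6 v:2)
  [3] (1,1) acc=44 (h:8 v:4)
  [4] (1,1) acc=44 (h:0 v:0)
— RS: 3×2; PE[1][1] trace:
  [0] (1,1) acc=0 (h:0 v:0)
  [1] (1,1) acc=0 (h:0 v:0)
  [2] (1,1) acc=58 (h:58 v:5)
  [3] (1,1) acc=44 (h:44 v:4)
  [4] (1,1) acc=0 (h:0 v:0)

dataflow = OS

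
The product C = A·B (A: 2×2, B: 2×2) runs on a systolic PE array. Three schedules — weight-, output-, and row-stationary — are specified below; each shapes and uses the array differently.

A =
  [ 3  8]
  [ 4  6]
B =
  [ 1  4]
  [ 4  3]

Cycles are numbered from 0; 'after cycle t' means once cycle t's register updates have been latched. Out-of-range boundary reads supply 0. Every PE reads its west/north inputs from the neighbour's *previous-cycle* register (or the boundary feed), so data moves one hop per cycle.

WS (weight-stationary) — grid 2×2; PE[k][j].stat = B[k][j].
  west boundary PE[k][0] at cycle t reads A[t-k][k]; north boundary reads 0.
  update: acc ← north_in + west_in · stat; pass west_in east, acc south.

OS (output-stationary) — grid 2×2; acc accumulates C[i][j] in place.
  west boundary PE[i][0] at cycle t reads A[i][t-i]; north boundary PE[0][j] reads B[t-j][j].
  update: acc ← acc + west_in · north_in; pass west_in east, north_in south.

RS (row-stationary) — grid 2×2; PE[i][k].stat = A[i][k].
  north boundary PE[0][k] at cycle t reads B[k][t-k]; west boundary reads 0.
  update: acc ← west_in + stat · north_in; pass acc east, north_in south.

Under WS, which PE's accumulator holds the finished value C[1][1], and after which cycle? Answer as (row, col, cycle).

(row, col, cycle) = (1, 1, 3)

WS: C[1][1] accumulates in PE[1][1]:
  after 0 — PE[1][1] acc=0, pass-E 0, pass-S 0
  after 1 — PE[1][1] acc=0, pass-E 0, pass-S 0
  after 2 — PE[1][1] acc=36, pass-E 8, pass-S 36
  after 3 — PE[1][1] acc=34, pass-E 6, pass-S 34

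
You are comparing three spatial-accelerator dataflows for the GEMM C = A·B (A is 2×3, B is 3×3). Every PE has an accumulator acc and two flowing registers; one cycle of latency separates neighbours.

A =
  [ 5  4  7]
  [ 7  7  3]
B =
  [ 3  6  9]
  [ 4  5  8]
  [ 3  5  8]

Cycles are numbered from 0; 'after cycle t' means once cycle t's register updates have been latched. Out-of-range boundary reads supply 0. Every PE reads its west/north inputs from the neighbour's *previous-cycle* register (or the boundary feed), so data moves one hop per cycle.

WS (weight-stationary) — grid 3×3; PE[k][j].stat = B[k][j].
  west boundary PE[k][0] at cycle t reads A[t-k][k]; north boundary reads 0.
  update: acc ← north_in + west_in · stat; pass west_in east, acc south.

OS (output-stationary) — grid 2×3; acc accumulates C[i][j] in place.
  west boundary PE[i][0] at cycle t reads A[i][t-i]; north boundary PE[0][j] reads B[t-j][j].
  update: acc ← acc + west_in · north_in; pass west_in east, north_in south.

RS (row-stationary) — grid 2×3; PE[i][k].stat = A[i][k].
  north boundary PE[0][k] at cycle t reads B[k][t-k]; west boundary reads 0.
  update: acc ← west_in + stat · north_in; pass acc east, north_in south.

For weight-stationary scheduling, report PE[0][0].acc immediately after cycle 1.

PE[0][0].acc = 21

Tracing WS — 3×3 array, target PE[0][0]:
  step 0 · PE0,0: acc=15; fwd→5 fwd↓15
  step 1 · PE0,0: acc=21; fwd→7 fwd↓21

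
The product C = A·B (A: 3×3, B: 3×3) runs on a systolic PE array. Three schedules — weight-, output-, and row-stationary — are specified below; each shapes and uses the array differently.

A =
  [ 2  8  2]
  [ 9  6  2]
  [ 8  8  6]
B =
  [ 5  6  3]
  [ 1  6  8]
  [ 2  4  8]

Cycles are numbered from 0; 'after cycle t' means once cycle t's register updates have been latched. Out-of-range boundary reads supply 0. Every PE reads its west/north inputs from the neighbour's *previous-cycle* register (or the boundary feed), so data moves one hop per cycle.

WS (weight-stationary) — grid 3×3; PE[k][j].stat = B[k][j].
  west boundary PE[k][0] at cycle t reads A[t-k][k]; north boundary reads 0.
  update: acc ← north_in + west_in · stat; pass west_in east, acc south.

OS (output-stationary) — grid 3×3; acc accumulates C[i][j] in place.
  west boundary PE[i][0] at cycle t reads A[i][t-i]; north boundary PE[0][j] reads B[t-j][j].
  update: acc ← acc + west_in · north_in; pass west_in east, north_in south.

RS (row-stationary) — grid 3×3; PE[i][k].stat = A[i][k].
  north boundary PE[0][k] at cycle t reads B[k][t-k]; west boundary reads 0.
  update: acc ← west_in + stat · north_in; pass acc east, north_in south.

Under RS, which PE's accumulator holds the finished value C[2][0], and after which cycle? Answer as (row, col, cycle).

(row, col, cycle) = (2, 2, 4)

Under RS, C[2][0] lands at PE[2][2]:
  [0] (2,2) acc=0 (h:0 v:0)
  [1] (2,2) acc=0 (h:0 v:0)
  [2] (2,2) acc=0 (h:0 v:0)
  [3] (2,2) acc=0 (h:0 v:0)
  [4] (2,2) acc=60 (h:60 v:2)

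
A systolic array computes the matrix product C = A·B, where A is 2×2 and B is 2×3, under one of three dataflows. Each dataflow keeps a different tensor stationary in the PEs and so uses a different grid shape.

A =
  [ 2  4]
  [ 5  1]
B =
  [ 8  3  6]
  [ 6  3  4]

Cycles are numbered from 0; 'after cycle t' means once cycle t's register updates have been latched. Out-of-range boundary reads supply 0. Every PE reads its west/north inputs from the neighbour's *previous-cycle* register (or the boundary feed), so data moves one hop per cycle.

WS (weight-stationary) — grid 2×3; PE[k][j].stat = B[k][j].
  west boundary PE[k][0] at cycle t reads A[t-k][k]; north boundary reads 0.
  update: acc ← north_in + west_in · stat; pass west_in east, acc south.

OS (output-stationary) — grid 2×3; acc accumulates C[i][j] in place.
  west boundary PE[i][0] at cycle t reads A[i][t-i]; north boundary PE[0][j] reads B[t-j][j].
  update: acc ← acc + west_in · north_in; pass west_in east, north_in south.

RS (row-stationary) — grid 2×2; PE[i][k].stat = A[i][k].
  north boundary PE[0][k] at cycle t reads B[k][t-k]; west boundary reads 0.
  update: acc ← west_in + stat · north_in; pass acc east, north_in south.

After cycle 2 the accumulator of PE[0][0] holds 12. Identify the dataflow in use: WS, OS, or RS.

dataflow = RS

WS [2×3] PE[0][0] across cycles:
  0: (0,0).acc=16  regs=<2,16>
  1: (0,0).acc=40  regs=<5,40>
  2: (0,0).acc=0  regs=<0,0>
OS [2×3] PE[0][0] across cycles:
  0: (0,0).acc=16  regs=<2,8>
  1: (0,0).acc=40  regs=<4,6>
  2: (0,0).acc=40  regs=<0,0>
RS [2×2] PE[0][0] across cycles:
  0: (0,0).acc=16  regs=<16,8>
  1: (0,0).acc=6  regs=<6,3>
  2: (0,0).acc=12  regs=<12,6>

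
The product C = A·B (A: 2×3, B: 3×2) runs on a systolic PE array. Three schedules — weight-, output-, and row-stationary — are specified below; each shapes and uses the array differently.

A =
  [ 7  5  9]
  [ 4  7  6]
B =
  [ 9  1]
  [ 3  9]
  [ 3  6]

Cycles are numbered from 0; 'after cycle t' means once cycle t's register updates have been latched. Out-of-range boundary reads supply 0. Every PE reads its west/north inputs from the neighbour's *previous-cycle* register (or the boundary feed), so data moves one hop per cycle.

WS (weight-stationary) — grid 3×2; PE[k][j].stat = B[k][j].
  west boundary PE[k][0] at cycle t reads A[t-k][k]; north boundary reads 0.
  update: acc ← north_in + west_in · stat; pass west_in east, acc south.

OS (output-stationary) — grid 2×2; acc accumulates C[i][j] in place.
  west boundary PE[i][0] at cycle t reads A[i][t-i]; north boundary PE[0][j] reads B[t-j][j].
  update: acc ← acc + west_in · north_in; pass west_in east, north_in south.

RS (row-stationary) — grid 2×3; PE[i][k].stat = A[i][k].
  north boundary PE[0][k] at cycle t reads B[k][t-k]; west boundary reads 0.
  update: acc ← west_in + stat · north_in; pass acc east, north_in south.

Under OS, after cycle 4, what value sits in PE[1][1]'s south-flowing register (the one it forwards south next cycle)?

OS on a 2×2 grid — tracing PE[1][1] and its feeders:
  after 0 — PE[0][1] acc=0, pass-E 0, pass-S 0
  after 0 — PE[1][0] acc=0, pass-E 0, pass-S 0
  after 0 — PE[1][1] acc=0, pass-E 0, pass-S 0
  after 1 — PE[0][1] acc=7, pass-E 7, pass-S 1
  after 1 — PE[1][0] acc=36, pass-E 4, pass-S 9
  after 1 — PE[1][1] acc=0, pass-E 0, pass-S 0
  after 2 — PE[0][1] acc=52, pass-E 5, pass-S 9
  after 2 — PE[1][0] acc=57, pass-E 7, pass-S 3
  after 2 — PE[1][1] acc=4, pass-E 4, pass-S 1
  after 3 — PE[0][1] acc=106, pass-E 9, pass-S 6
  after 3 — PE[1][0] acc=75, pass-E 6, pass-S 3
  after 3 — PE[1][1] acc=67, pass-E 7, pass-S 9
  after 4 — PE[0][1] acc=106, pass-E 0, pass-S 0
  after 4 — PE[1][0] acc=75, pass-E 0, pass-S 0
  after 4 — PE[1][1] acc=103, pass-E 6, pass-S 6

register = 6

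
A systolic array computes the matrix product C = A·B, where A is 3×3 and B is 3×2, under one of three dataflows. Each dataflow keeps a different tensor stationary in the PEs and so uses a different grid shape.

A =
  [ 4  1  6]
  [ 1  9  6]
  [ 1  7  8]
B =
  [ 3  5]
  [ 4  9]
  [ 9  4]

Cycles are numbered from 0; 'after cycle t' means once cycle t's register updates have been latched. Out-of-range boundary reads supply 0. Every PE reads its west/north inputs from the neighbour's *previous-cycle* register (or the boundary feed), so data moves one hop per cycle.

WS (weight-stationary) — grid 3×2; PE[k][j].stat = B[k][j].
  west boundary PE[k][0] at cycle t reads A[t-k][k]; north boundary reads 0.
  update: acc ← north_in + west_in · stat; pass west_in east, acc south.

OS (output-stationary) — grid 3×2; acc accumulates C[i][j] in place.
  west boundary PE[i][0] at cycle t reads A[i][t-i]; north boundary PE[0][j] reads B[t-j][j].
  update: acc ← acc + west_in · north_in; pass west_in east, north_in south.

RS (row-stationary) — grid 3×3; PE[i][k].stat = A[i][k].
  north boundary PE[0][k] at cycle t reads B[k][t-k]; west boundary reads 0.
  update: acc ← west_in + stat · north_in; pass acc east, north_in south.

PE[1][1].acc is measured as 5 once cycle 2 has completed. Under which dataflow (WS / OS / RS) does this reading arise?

dataflow = OS

WS (3×2 grid), PE[1][1]:
  [0] (1,1) acc=0 (h:0 v:0)
  [1] (1,1) acc=0 (h:0 v:0)
  [2] (1,1) acc=29 (h:1 v:29)
OS (3×2 grid), PE[1][1]:
  [0] (1,1) acc=0 (h:0 v:0)
  [1] (1,1) acc=0 (h:0 v:0)
  [2] (1,1) acc=5 (h:1 v:5)
RS (3×3 grid), PE[1][1]:
  [0] (1,1) acc=0 (h:0 v:0)
  [1] (1,1) acc=0 (h:0 v:0)
  [2] (1,1) acc=39 (h:39 v:4)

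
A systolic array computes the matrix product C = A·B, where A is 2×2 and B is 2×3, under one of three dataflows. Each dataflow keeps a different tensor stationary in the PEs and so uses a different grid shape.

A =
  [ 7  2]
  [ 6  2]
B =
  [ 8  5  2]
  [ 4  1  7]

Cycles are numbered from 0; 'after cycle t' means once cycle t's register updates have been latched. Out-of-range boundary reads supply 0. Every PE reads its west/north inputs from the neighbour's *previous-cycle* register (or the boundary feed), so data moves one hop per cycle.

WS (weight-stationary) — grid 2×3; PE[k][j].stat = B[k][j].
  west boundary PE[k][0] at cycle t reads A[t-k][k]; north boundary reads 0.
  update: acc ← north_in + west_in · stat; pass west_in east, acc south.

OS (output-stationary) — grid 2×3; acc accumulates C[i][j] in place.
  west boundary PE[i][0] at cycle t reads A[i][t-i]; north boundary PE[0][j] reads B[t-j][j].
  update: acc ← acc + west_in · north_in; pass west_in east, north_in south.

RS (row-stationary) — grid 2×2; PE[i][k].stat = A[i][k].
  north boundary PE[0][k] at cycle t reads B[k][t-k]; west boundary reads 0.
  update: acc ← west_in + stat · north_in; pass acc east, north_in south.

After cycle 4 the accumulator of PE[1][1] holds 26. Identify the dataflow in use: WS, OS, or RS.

dataflow = RS

WS [2×3] PE[1][1] across cycles:
  [0] (1,1) acc=0 (h:0 v:0)
  [1] (1,1) acc=0 (h:0 v:0)
  [2] (1,1) acc=37 (h:2 v:37)
  [3] (1,1) acc=32 (h:2 v:32)
  [4] (1,1) acc=0 (h:0 v:0)
OS [2×3] PE[1][1] across cycles:
  [0] (1,1) acc=0 (h:0 v:0)
  [1] (1,1) acc=0 (h:0 v:0)
  [2] (1,1) acc=30 (h:6 v:5)
  [3] (1,1) acc=32 (h:2 v:1)
  [4] (1,1) acc=32 (h:0 v:0)
RS [2×2] PE[1][1] across cycles:
  [0] (1,1) acc=0 (h:0 v:0)
  [1] (1,1) acc=0 (h:0 v:0)
  [2] (1,1) acc=56 (h:56 v:4)
  [3] (1,1) acc=32 (h:32 v:1)
  [4] (1,1) acc=26 (h:26 v:7)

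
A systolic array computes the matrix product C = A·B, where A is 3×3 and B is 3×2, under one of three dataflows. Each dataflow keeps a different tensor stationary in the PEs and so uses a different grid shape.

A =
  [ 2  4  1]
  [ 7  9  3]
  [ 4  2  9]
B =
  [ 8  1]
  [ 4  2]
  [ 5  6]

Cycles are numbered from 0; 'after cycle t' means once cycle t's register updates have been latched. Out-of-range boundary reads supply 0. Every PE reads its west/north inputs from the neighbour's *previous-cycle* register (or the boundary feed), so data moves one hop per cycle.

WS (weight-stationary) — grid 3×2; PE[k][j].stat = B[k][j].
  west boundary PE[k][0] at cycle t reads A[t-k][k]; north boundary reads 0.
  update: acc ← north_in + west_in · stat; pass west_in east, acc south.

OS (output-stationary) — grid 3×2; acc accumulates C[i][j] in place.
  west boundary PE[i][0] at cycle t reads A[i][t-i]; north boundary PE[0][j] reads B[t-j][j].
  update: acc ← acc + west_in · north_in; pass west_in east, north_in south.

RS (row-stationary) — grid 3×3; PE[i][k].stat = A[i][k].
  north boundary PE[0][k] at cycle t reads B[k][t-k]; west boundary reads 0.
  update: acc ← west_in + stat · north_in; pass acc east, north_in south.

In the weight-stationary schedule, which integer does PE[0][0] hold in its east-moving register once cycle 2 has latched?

register = 4

WS 3×2: PE[0][0] cycle-by-cycle (with neighbour feeds):
  step 0 · PE0,0: acc=16; fwd→2 fwd↓16
  step 1 · PE0,0: acc=56; fwd→7 fwd↓56
  step 2 · PE0,0: acc=32; fwd→4 fwd↓32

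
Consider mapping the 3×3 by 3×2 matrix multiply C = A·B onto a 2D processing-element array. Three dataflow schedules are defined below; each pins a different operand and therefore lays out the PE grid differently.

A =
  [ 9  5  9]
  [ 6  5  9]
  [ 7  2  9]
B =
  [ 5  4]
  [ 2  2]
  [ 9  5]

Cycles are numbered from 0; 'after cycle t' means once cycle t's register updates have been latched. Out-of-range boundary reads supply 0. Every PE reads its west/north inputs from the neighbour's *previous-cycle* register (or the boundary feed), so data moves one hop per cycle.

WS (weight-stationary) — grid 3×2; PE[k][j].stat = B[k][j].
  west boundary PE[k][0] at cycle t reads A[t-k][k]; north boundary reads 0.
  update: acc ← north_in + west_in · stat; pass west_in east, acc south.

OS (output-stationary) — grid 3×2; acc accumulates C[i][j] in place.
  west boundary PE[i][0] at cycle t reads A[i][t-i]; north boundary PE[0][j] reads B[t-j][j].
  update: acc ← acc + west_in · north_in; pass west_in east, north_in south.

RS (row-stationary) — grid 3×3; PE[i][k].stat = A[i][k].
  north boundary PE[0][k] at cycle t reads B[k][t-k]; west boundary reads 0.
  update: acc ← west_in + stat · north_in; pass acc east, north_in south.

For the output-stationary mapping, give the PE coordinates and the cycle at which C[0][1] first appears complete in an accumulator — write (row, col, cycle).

Under OS, C[0][1] lands at PE[0][1]:
  c0 r0c1: 0 / 0 / 0
  c1 r0c1: 36 / 9 / 4
  c2 r0c1: 46 / 5 / 2
  c3 r0c1: 91 / 9 / 5

(row, col, cycle) = (0, 1, 3)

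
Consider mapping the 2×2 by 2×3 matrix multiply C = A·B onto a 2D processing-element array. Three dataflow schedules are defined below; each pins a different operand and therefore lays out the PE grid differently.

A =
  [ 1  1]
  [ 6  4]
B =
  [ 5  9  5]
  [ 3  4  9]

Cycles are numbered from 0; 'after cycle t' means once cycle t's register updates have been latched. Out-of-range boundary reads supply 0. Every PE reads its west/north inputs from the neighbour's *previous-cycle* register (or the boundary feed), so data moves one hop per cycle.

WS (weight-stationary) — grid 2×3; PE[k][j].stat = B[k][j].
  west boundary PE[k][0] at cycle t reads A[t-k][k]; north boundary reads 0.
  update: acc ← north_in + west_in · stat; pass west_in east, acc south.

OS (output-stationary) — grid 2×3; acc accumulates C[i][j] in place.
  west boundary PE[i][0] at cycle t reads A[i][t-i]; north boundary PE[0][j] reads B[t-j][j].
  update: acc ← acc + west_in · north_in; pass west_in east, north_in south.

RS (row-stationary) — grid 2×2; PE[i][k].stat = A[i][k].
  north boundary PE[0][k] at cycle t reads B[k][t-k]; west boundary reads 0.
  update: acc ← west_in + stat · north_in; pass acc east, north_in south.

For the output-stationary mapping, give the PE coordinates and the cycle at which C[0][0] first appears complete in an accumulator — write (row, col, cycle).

Under OS, C[0][0] lands at PE[0][0]:
  after 0 — PE[0][0] acc=5, pass-E 1, pass-S 5
  after 1 — PE[0][0] acc=8, pass-E 1, pass-S 3

(row, col, cycle) = (0, 0, 1)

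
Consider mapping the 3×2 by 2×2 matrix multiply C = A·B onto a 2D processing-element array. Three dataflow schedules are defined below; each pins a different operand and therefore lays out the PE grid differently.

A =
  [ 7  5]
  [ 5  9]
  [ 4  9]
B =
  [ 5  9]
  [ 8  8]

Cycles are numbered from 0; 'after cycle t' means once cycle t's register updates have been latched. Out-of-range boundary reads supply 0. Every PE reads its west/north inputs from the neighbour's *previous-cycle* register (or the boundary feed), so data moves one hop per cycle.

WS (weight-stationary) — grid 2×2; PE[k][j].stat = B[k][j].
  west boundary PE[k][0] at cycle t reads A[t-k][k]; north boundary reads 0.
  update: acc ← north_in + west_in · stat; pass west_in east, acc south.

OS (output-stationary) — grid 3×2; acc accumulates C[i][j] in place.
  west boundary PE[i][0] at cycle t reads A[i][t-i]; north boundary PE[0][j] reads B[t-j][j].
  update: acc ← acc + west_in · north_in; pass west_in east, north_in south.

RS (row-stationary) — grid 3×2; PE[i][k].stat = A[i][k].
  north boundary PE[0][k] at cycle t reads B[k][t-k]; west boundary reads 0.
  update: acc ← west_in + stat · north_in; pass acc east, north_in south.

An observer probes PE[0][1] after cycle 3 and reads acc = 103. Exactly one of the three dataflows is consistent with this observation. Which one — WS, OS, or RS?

dataflow = OS

Under WS (2×2), PE[0][1]:
  @0  [0,1]  acc 0  |  →0  ↓0
  @1  [0,1]  acc 63  |  →7  ↓63
  @2  [0,1]  acc 45  |  →5  ↓45
  @3  [0,1]  acc 36  |  →4  ↓36
Under OS (3×2), PE[0][1]:
  @0  [0,1]  acc 0  |  →0  ↓0
  @1  [0,1]  acc 63  |  →7  ↓9
  @2  [0,1]  acc 103  |  →5  ↓8
  @3  [0,1]  acc 103  |  →0  ↓0
Under RS (3×2), PE[0][1]:
  @0  [0,1]  acc 0  |  →0  ↓0
  @1  [0,1]  acc 75  |  →75  ↓8
  @2  [0,1]  acc 103  |  →103  ↓8
  @3  [0,1]  acc 0  |  →0  ↓0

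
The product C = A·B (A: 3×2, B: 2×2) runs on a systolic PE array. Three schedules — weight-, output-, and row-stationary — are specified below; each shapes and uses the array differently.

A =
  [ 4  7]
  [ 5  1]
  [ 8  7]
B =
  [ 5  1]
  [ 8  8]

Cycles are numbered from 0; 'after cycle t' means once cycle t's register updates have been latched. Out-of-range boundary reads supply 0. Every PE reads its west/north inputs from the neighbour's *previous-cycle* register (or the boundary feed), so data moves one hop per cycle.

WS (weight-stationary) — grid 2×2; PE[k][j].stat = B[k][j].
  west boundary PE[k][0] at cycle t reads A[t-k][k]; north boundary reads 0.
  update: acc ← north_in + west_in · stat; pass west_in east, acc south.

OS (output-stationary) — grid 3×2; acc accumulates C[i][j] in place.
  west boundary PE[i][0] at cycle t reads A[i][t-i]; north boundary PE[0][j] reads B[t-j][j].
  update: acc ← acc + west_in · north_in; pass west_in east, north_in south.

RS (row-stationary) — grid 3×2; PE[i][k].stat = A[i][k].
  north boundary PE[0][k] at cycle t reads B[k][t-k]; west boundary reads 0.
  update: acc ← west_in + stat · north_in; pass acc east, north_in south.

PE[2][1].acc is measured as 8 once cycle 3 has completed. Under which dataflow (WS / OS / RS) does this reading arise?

— WS: 2×2 array has no PE[2][1].
OS (3×2 grid), PE[2][1]:
  cycle 0: PE[2][1] → acc 0, east 0, south 0
  cycle 1: PE[2][1] → acc 0, east 0, south 0
  cycle 2: PE[2][1] → acc 0, east 0, south 0
  cycle 3: PE[2][1] → acc 8, east 8, south 1
RS (3×2 grid), PE[2][1]:
  cycle 0: PE[2][1] → acc 0, east 0, south 0
  cycle 1: PE[2][1] → acc 0, east 0, south 0
  cycle 2: PE[2][1] → acc 0, east 0, south 0
  cycle 3: PE[2][1] → acc 96, east 96, south 8

dataflow = OS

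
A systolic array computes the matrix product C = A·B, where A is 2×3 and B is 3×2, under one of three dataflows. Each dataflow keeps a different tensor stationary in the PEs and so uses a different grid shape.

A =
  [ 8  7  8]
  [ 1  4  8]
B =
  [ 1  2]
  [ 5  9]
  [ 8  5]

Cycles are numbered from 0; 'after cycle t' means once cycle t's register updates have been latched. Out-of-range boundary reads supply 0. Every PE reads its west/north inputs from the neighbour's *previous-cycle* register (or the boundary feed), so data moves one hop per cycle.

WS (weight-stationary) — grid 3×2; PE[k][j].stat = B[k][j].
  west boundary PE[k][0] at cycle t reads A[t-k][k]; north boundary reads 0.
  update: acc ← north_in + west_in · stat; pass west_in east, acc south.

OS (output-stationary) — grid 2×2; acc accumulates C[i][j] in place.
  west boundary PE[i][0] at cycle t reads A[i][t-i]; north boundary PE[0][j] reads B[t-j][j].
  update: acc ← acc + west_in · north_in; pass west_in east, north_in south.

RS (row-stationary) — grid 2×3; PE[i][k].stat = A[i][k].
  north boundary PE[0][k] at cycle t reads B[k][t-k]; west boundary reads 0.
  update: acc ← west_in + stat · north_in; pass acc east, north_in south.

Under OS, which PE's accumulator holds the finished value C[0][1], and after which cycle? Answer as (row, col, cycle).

(row, col, cycle) = (0, 1, 3)

OS: C[0][1] accumulates in PE[0][1]:
  @0  [0,1]  acc 0  |  →0  ↓0
  @1  [0,1]  acc 16  |  →8  ↓2
  @2  [0,1]  acc 79  |  →7  ↓9
  @3  [0,1]  acc 119  |  →8  ↓5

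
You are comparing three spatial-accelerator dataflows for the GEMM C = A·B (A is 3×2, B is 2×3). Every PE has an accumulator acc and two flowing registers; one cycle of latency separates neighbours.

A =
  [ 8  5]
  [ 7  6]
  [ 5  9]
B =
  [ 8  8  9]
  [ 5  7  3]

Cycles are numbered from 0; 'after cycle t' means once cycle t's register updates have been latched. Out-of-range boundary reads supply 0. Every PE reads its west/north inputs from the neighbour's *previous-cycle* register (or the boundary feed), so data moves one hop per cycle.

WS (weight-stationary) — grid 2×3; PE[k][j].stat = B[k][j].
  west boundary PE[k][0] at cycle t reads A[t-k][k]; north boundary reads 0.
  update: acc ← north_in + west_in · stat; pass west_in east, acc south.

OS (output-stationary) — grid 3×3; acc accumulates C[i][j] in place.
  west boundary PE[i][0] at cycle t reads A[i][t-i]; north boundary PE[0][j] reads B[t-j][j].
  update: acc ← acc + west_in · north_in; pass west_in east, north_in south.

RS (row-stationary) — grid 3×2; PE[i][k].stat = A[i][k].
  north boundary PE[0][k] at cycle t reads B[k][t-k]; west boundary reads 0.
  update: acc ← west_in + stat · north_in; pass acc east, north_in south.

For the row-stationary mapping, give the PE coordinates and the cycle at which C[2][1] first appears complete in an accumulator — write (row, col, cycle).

RS — PE[2][1] is where C[2][1] collects:
  t=0 PE[2][1]: acc=0 h=0 v=0
  t=1 PE[2][1]: acc=0 h=0 v=0
  t=2 PE[2][1]: acc=0 h=0 v=0
  t=3 PE[2][1]: acc=85 h=85 v=5
  t=4 PE[2][1]: acc=103 h=103 v=7

(row, col, cycle) = (2, 1, 4)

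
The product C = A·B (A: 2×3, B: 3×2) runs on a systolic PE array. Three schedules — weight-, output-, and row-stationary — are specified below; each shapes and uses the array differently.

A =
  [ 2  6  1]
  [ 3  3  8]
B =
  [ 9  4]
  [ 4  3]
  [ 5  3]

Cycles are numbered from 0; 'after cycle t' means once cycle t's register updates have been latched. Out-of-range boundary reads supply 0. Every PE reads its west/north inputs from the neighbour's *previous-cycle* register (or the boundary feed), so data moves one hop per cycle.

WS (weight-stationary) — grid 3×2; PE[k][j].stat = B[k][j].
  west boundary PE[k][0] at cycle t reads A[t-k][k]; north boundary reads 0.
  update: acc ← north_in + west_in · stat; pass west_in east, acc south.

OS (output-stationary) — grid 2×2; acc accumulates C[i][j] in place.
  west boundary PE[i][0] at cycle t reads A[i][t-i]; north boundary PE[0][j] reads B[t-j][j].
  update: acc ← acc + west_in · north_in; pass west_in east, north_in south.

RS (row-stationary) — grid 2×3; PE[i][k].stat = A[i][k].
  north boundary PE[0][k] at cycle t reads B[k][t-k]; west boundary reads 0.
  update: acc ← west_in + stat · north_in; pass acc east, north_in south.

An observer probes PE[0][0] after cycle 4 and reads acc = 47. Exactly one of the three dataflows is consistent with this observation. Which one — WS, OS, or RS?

dataflow = OS

— WS: 3×2; PE[0][0] trace:
  0: (0,0).acc=18  regs=<2,18>
  1: (0,0).acc=27  regs=<3,27>
  2: (0,0).acc=0  regs=<0,0>
  3: (0,0).acc=0  regs=<0,0>
  4: (0,0).acc=0  regs=<0,0>
— OS: 2×2; PE[0][0] trace:
  0: (0,0).acc=18  regs=<2,9>
  1: (0,0).acc=42  regs=<6,4>
  2: (0,0).acc=47  regs=<1,5>
  3: (0,0).acc=47  regs=<0,0>
  4: (0,0).acc=47  regs=<0,0>
— RS: 2×3; PE[0][0] trace:
  0: (0,0).acc=18  regs=<18,9>
  1: (0,0).acc=8  regs=<8,4>
  2: (0,0).acc=0  regs=<0,0>
  3: (0,0).acc=0  regs=<0,0>
  4: (0,0).acc=0  regs=<0,0>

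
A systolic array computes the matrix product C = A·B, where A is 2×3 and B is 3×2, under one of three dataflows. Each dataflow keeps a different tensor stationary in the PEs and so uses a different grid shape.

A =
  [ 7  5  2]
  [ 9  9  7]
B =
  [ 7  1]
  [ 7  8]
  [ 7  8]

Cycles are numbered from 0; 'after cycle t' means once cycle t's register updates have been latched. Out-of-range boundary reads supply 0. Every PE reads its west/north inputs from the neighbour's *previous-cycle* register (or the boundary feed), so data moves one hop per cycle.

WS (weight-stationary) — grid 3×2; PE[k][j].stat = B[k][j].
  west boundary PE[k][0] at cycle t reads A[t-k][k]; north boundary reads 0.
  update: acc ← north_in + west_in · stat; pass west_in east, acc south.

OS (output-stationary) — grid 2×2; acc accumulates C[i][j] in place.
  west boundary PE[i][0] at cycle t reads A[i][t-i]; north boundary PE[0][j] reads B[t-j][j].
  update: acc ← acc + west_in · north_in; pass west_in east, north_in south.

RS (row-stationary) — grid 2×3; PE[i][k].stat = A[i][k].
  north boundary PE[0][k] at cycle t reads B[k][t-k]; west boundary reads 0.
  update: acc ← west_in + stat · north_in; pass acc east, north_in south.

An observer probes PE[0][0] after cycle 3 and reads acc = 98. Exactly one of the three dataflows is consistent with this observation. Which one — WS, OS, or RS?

WS [3×2] PE[0][0] across cycles:
  cycle 0: PE[0][0] → acc 49, east 7, south 49
  cycle 1: PE[0][0] → acc 63, east 9, south 63
  cycle 2: PE[0][0] → acc 0, east 0, south 0
  cycle 3: PE[0][0] → acc 0, east 0, south 0
OS [2×2] PE[0][0] across cycles:
  cycle 0: PE[0][0] → acc 49, east 7, south 7
  cycle 1: PE[0][0] → acc 84, east 5, south 7
  cycle 2: PE[0][0] → acc 98, east 2, south 7
  cycle 3: PE[0][0] → acc 98, east 0, south 0
RS [2×3] PE[0][0] across cycles:
  cycle 0: PE[0][0] → acc 49, east 49, south 7
  cycle 1: PE[0][0] → acc 7, east 7, south 1
  cycle 2: PE[0][0] → acc 0, east 0, south 0
  cycle 3: PE[0][0] → acc 0, east 0, south 0

dataflow = OS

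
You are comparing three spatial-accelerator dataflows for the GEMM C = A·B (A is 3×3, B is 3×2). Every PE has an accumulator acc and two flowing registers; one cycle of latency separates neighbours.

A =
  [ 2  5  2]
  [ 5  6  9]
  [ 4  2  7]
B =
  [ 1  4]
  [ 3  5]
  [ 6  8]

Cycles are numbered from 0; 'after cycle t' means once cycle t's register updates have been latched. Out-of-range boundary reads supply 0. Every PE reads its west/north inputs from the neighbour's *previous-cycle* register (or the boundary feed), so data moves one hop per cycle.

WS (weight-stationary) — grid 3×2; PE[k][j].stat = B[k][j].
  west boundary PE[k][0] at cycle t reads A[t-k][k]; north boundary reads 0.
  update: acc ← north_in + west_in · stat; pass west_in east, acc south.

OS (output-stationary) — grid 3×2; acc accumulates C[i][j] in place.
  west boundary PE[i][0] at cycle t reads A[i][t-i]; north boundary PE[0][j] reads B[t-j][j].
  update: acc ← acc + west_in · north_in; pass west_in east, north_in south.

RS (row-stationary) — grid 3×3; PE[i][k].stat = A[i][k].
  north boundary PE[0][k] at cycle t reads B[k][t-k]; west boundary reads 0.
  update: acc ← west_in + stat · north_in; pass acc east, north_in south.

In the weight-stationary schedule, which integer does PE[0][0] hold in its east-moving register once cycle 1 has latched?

WS on a 3×2 grid — tracing PE[0][0] and its feeders:
  cycle 0: PE[0][0] → acc 2, east 2, south 2
  cycle 1: PE[0][0] → acc 5, east 5, south 5

register = 5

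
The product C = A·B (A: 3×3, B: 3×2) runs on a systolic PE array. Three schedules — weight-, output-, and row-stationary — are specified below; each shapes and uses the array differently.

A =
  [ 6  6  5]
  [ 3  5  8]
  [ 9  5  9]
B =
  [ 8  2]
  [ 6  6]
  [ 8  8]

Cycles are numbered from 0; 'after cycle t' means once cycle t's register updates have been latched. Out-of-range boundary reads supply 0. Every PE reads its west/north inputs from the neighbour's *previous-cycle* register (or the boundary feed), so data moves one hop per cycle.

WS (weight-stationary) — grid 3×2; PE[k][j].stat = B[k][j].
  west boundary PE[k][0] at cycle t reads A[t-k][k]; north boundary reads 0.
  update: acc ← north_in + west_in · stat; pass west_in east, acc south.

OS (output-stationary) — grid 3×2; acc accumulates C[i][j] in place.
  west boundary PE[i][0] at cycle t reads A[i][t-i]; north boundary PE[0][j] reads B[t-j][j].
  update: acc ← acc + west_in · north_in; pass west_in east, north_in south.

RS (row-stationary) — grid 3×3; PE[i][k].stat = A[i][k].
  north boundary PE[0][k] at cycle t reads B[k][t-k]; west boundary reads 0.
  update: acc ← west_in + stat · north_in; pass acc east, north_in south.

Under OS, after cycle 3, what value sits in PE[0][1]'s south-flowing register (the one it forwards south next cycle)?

Tracing OS — 3×2 array, target PE[0][1]:
  cycle 0: PE[0][0] → acc 48, east 6, south 8
  cycle 0: PE[0][1] → acc 0, east 0, south 0
  cycle 1: PE[0][0] → acc 84, east 6, south 6
  cycle 1: PE[0][1] → acc 12, east 6, south 2
  cycle 2: PE[0][0] → acc 124, east 5, south 8
  cycle 2: PE[0][1] → acc 48, east 6, south 6
  cycle 3: PE[0][0] → acc 124, east 0, south 0
  cycle 3: PE[0][1] → acc 88, east 5, south 8

register = 8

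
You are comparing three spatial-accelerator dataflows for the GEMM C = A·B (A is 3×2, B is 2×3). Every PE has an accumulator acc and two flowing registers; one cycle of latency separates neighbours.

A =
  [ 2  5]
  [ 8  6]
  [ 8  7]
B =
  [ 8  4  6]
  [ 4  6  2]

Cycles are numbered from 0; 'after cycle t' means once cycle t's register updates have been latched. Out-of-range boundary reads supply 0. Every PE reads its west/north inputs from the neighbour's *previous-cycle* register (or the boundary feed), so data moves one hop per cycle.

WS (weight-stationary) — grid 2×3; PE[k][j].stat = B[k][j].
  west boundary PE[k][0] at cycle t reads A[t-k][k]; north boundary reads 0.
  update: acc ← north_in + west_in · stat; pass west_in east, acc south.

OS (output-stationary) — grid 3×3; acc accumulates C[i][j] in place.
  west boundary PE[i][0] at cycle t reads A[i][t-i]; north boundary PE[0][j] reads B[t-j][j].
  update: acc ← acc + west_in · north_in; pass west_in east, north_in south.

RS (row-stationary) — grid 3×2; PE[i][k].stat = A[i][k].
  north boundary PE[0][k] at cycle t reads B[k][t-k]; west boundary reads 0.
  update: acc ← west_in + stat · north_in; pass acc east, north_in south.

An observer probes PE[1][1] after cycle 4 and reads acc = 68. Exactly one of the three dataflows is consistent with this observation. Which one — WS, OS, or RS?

dataflow = OS

WS [2×3] PE[1][1] across cycles:
  after 0 — PE[1][1] acc=0, pass-E 0, pass-S 0
  after 1 — PE[1][1] acc=0, pass-E 0, pass-S 0
  after 2 — PE[1][1] acc=38, pass-E 5, pass-S 38
  after 3 — PE[1][1] acc=68, pass-E 6, pass-S 68
  after 4 — PE[1][1] acc=74, pass-E 7, pass-S 74
OS [3×3] PE[1][1] across cycles:
  after 0 — PE[1][1] acc=0, pass-E 0, pass-S 0
  after 1 — PE[1][1] acc=0, pass-E 0, pass-S 0
  after 2 — PE[1][1] acc=32, pass-E 8, pass-S 4
  after 3 — PE[1][1] acc=68, pass-E 6, pass-S 6
  after 4 — PE[1][1] acc=68, pass-E 0, pass-S 0
RS [3×2] PE[1][1] across cycles:
  after 0 — PE[1][1] acc=0, pass-E 0, pass-S 0
  after 1 — PE[1][1] acc=0, pass-E 0, pass-S 0
  after 2 — PE[1][1] acc=88, pass-E 88, pass-S 4
  after 3 — PE[1][1] acc=68, pass-E 68, pass-S 6
  after 4 — PE[1][1] acc=60, pass-E 60, pass-S 2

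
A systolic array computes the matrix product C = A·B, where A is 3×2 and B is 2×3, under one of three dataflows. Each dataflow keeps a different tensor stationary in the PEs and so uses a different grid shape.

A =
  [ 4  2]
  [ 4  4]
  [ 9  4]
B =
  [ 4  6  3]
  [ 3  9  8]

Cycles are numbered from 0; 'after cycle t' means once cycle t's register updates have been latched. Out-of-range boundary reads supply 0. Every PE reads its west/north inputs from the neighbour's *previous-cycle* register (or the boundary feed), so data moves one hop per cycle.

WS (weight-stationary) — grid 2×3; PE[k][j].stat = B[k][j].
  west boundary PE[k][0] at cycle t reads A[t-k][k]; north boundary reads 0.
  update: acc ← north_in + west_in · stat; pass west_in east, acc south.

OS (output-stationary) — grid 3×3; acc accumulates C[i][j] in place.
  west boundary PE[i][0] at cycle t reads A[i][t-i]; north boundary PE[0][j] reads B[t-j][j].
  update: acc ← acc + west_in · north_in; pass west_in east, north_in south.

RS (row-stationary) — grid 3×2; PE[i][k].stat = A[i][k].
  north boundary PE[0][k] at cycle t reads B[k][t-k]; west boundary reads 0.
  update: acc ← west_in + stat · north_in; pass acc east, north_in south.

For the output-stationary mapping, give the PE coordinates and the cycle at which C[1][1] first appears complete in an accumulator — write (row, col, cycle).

OS: C[1][1] accumulates in PE[1][1]:
  0: (1,1).acc=0  regs=<0,0>
  1: (1,1).acc=0  regs=<0,0>
  2: (1,1).acc=24  regs=<4,6>
  3: (1,1).acc=60  regs=<4,9>

(row, col, cycle) = (1, 1, 3)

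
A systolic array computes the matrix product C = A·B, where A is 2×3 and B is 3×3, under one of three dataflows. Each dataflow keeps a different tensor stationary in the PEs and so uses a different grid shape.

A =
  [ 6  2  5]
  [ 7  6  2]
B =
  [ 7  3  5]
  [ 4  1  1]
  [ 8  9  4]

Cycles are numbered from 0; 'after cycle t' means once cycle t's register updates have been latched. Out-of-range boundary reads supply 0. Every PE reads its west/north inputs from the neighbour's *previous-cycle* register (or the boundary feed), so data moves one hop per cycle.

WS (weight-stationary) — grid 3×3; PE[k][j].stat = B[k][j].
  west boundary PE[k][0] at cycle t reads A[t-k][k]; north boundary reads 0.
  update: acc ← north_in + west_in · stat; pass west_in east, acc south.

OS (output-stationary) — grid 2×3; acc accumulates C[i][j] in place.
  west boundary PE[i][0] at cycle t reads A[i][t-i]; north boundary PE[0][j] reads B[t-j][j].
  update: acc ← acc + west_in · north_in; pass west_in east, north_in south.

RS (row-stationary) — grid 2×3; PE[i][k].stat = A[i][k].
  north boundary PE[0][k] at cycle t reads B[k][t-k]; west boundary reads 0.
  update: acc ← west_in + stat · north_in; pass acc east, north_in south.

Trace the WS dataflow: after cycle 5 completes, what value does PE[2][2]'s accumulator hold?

Tracing WS — 3×3 array, target PE[2][2]:
  0: (1,2).acc=0  regs=<0,0>
  0: (2,1).acc=0  regs=<0,0>
  0: (2,2).acc=0  regs=<0,0>
  1: (1,2).acc=0  regs=<0,0>
  1: (2,1).acc=0  regs=<0,0>
  1: (2,2).acc=0  regs=<0,0>
  2: (1,2).acc=0  regs=<0,0>
  2: (2,1).acc=0  regs=<0,0>
  2: (2,2).acc=0  regs=<0,0>
  3: (1,2).acc=32  regs=<2,32>
  3: (2,1).acc=65  regs=<5,65>
  3: (2,2).acc=0  regs=<0,0>
  4: (1,2).acc=41  regs=<6,41>
  4: (2,1).acc=45  regs=<2,45>
  4: (2,2).acc=52  regs=<5,52>
  5: (1,2).acc=0  regs=<0,0>
  5: (2,1).acc=0  regs=<0,0>
  5: (2,2).acc=49  regs=<2,49>

PE[2][2].acc = 49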